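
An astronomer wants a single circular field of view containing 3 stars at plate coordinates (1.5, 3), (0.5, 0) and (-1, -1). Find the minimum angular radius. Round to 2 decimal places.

2.36

Call the three points A, B, C in the order given.
Side lengths²: AB² = 10, AC² = 22.25, BC² = 3.25.
Since AC² = 22.25 ≥ 10 + 3.25 = 13.25, the angle opposite AC is not acute, so the smallest enclosing circle has AC as diameter.
Centre = midpoint of AC = (0.25, 1), r² = 22.25/4 = 5.5625.
r = √(5.5625) ≈ 2.36.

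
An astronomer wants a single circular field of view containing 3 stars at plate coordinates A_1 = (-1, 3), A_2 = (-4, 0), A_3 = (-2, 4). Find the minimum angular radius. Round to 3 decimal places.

Side lengths²: A_1A_2² = 18, A_1A_3² = 2, A_2A_3² = 20.
Since A_2A_3² = 20 ≥ 18 + 2 = 20, the angle opposite A_2A_3 is not acute, so the smallest enclosing circle has A_2A_3 as diameter.
Centre = midpoint of A_2A_3 = (-3, 2), r² = 20/4 = 5.
r = √5 ≈ 2.236.

2.236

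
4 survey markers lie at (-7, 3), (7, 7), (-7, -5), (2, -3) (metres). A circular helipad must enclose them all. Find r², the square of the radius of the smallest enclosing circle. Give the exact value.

The minimum enclosing circle of a finite set is fixed by two of the points (as a diameter) or three (as a circumcircle).
The farthest pair is (7, 7)–(-7, -5) with squared distance 340. The circle on this segment as diameter has centre (0, 1) and r² = 340/4 = 85.
Check (-7, 3): distance² to centre = 53 ≤ 85, so it lies inside.
All remaining points lie in this disk, and no smaller disk contains both endpoints, so this is the minimum enclosing circle.

85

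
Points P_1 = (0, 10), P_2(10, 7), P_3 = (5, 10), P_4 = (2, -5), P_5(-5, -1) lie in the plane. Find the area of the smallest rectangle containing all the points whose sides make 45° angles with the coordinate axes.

195.5

In coordinates u = x + y, v = x − y the rectangle is axis-aligned; the map (x,y)→(u,v) scales areas by 2.
u-values: 10, 17, 15, -3, -6; range = 17 − (-6) = 23.
v-values: -10, 3, -5, 7, -4; range = 7 − (-10) = 17.
Area = (23 × 17) / 2 = 195.5.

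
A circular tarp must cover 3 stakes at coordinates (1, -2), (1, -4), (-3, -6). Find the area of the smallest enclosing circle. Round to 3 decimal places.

Call the three points A, B, C in the order given.
Side lengths²: AB² = 4, AC² = 32, BC² = 20.
Since AC² = 32 ≥ 20 + 4 = 24, the angle opposite AC is not acute, so the smallest enclosing circle has AC as diameter.
Centre = midpoint of AC = (-1, -4), r² = 32/4 = 8.
Area = π·r² = π·8 ≈ 25.133.

25.133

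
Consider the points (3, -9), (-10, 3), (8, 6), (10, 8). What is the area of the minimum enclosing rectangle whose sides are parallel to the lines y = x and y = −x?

In coordinates u = x + y, v = x − y the rectangle is axis-aligned; the map (x,y)→(u,v) scales areas by 2.
u-values: -6, -7, 14, 18; range = 18 − (-7) = 25.
v-values: 12, -13, 2, 2; range = 12 − (-13) = 25.
Area = (25 × 25) / 2 = 312.5.

312.5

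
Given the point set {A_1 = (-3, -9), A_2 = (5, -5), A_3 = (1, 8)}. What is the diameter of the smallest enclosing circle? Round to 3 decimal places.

Side lengths²: A_1A_2² = 80, A_1A_3² = 305, A_2A_3² = 185.
Since A_1A_3² = 305 ≥ 185 + 80 = 265, the angle opposite A_1A_3 is not acute, so the smallest enclosing circle has A_1A_3 as diameter.
Centre = midpoint of A_1A_3 = (-1, -0.5), r² = 305/4 = 76.25.
Diameter = 2r = 2√(76.25) ≈ 17.464.

17.464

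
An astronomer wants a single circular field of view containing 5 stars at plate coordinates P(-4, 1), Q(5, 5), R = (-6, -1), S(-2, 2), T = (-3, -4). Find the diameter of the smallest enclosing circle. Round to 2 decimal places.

12.55

By Welzl's lemma the MEC is supported by two points (diametrically opposite) or three points (on a circumcircle).
The minimum enclosing circle is determined by three boundary points: Q, R, T.
Their circumcentre is (-11/34, 57/34) with r² = 22765/578.
The farthest remaining point P is at distance² 8077/578 ≤ 22765/578.
Diameter = 2r = 2√(22765/578) ≈ 12.55.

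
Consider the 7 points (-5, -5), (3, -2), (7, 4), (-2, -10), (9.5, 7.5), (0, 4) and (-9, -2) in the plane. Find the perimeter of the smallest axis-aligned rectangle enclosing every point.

Width = max x − min x = 9.5 − (-9) = 18.5.
Height = max y − min y = 7.5 − (-10) = 17.5.
Perimeter = 2(18.5 + 17.5) = 72.

72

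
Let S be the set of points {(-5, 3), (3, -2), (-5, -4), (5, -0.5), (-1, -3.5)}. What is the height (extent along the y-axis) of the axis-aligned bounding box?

max y = 3, min y = -4, so height = 7.

7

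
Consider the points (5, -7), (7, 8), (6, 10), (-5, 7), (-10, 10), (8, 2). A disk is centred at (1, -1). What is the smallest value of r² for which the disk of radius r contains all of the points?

242

The required radius is the distance from (1, -1) to the farthest point.
Squared distances: 52, 117, 146, 100, 242, 58.
Maximum is 242, attained at (-10, 10).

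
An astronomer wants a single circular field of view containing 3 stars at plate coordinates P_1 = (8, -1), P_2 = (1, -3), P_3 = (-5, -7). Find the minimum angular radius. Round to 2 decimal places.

Side lengths²: P_1P_2² = 53, P_1P_3² = 205, P_2P_3² = 52.
Since P_1P_3² = 205 ≥ 53 + 52 = 105, the angle opposite P_1P_3 is not acute, so the smallest enclosing circle has P_1P_3 as diameter.
Centre = midpoint of P_1P_3 = (1.5, -4), r² = 205/4 = 51.25.
r = √(51.25) ≈ 7.16.

7.16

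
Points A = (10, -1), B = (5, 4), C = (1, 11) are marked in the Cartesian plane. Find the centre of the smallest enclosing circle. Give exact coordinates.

Side lengths²: AB² = 50, AC² = 225, BC² = 65.
Since AC² = 225 ≥ 65 + 50 = 115, the angle opposite AC is not acute, so the smallest enclosing circle has AC as diameter.
Centre = midpoint of AC = (5.5, 5), r² = 225/4 = 56.25.
Centre = (5.5, 5).

(5.5, 5)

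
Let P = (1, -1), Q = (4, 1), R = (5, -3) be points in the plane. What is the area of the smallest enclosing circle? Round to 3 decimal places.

17.712

Side lengths²: PQ² = 13, PR² = 20, QR² = 17.
Since PR² = 20 < 17 + 13 = 30, the triangle is acute, so the smallest enclosing circle is the circumcircle.
Circumcentre = (47/14, -9/7), r² = 1105/196.
Area = π·r² = π·1105/196 ≈ 17.712.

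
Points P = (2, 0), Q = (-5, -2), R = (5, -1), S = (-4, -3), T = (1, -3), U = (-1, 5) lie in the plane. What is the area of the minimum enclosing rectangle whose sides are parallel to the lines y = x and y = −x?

66

In coordinates u = x + y, v = x − y the rectangle is axis-aligned; the map (x,y)→(u,v) scales areas by 2.
u-values: 2, -7, 4, -7, -2, 4; range = 4 − (-7) = 11.
v-values: 2, -3, 6, -1, 4, -6; range = 6 − (-6) = 12.
Area = (11 × 12) / 2 = 66.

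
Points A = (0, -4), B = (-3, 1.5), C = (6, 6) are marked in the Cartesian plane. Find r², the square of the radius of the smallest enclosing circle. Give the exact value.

13345/392

Side lengths²: AB² = 39.25, AC² = 136, BC² = 101.25.
Since AC² = 136 < 101.25 + 39.25 = 140.5, the triangle is acute, so the smallest enclosing circle is the circumcircle.
Circumcentre = (79/28, 31/28), r² = 13345/392.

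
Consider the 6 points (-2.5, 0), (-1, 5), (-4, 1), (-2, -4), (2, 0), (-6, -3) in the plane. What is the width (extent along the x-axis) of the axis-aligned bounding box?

max x = 2, min x = -6, so width = 8.

8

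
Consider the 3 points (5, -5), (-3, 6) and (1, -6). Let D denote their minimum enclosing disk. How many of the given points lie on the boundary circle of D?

2

Call the three points A, B, C in the order given.
Side lengths²: AB² = 185, AC² = 17, BC² = 160.
Since AB² = 185 ≥ 160 + 17 = 177, the angle opposite AB is not acute, so the smallest enclosing circle has AB as diameter.
Centre = midpoint of AB = (1, 0.5), r² = 185/4 = 46.25.
The points at distance exactly r from the centre are (5, -5), (-3, 6) — 2 points.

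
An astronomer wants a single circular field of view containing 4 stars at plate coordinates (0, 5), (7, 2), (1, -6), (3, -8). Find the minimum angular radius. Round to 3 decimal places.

The minimum enclosing circle of a finite set is fixed by two of the points (as a diameter) or three (as a circumcircle).
The farthest pair is (0, 5)–(3, -8) with squared distance 178. The circle on this segment as diameter has centre (1.5, -1.5) and r² = 178/4 = 44.5.
Check (7, 2): distance² to centre = 42.5 ≤ 44.5, so it lies inside.
All remaining points lie in this disk, and no smaller disk contains both endpoints, so this is the minimum enclosing circle.
r = √(44.5) ≈ 6.671.

6.671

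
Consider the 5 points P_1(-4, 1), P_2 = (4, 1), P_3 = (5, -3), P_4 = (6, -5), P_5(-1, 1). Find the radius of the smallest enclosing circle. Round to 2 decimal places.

5.83

The farthest pair is P_1–P_4 with squared distance 136. The circle on this segment as diameter has centre (1, -2) and r² = 136/4 = 34.
Check P_2: distance² to centre = 18 ≤ 34, so it lies inside.
All remaining points lie in this disk, and no smaller disk contains both endpoints, so this is the minimum enclosing circle.
r = √34 ≈ 5.83.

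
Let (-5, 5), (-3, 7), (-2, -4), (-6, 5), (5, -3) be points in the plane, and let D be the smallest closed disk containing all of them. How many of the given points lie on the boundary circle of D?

2

A smallest enclosing disk is always determined by at most three of the input points on its boundary.
The farthest pair is (-6, 5)–(5, -3) with squared distance 185. The circle on this segment as diameter has centre (-0.5, 1) and r² = 185/4 = 46.25.
Check (-5, 5): distance² to centre = 36.25 ≤ 46.25, so it lies inside.
All remaining points lie in this disk, and no smaller disk contains both endpoints, so this is the minimum enclosing circle.
The points at distance exactly r from the centre are (-6, 5), (5, -3) — 2 points.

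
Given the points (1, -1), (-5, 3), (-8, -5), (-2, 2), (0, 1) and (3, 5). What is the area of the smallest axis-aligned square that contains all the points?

121

The bounding box has width 11 and height 10.
An axis-aligned square enclosing the set must have side ≥ max(width, height).
So the minimum side is max(11, 10) = 11.
Area = 11² = 121.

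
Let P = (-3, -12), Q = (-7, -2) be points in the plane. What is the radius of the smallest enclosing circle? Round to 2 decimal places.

The smallest circle enclosing two points has them as diameter endpoints.
Centre = midpoint = (-5, -7); r² = |PQ|²/4 = 116/4 = 29.
r = √29 ≈ 5.39.

5.39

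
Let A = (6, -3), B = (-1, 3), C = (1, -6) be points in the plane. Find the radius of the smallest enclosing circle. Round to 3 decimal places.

Side lengths²: AB² = 85, AC² = 34, BC² = 85.
Since BC² = 85 < 85 + 34 = 119, the triangle is acute, so the smallest enclosing circle is the circumcircle.
Circumcentre = (1.5, -7/6), r² = 425/18.
r = √(425/18) ≈ 4.859.

4.859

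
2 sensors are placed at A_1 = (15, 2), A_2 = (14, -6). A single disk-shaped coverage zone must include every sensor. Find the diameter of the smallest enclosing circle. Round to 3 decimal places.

The smallest circle enclosing two points has them as diameter endpoints.
Centre = midpoint = (14.5, -2); r² = |A_1A_2|²/4 = 65/4 = 16.25.
Diameter = 2r = 2√(16.25) ≈ 8.062.

8.062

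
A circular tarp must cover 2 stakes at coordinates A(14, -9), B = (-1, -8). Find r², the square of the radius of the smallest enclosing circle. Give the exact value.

56.5

The smallest circle enclosing two points has them as diameter endpoints.
Centre = midpoint = (6.5, -8.5); r² = |AB|²/4 = 226/4 = 56.5.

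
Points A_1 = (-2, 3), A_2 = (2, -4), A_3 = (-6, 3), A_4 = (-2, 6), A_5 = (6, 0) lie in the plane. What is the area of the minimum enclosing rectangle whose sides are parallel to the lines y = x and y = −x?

In coordinates u = x + y, v = x − y the rectangle is axis-aligned; the map (x,y)→(u,v) scales areas by 2.
u-values: 1, -2, -3, 4, 6; range = 6 − (-3) = 9.
v-values: -5, 6, -9, -8, 6; range = 6 − (-9) = 15.
Area = (9 × 15) / 2 = 67.5.

67.5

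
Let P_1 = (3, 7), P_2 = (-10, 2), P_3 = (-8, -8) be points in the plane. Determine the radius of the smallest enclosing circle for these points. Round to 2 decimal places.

9.30

Side lengths²: P_1P_2² = 194, P_1P_3² = 346, P_2P_3² = 104.
Since P_1P_3² = 346 ≥ 194 + 104 = 298, the angle opposite P_1P_3 is not acute, so the smallest enclosing circle has P_1P_3 as diameter.
Centre = midpoint of P_1P_3 = (-2.5, -0.5), r² = 346/4 = 86.5.
r = √(86.5) ≈ 9.30.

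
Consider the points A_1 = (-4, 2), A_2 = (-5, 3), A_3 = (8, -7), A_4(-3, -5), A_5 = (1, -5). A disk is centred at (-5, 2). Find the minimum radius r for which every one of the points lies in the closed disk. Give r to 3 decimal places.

15.811

The required radius is the distance from (-5, 2) to the farthest point.
Squared distances: 1, 1, 250, 53, 85.
Maximum is 250, attained at A_3.
r = √250 ≈ 15.811.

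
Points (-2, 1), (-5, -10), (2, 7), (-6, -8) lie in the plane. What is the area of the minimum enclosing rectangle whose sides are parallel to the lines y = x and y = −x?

120

In coordinates u = x + y, v = x − y the rectangle is axis-aligned; the map (x,y)→(u,v) scales areas by 2.
u-values: -1, -15, 9, -14; range = 9 − (-15) = 24.
v-values: -3, 5, -5, 2; range = 5 − (-5) = 10.
Area = (24 × 10) / 2 = 120.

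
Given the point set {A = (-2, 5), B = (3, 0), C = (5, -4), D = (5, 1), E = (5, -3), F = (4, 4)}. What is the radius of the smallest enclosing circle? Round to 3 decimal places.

The minimum enclosing circle of a finite set is fixed by two of the points (as a diameter) or three (as a circumcircle).
The farthest pair is A–C with squared distance 130. The circle on this segment as diameter has centre (1.5, 0.5) and r² = 130/4 = 32.5.
Check B: distance² to centre = 2.5 ≤ 32.5, so it lies inside.
All remaining points lie in this disk, and no smaller disk contains both endpoints, so this is the minimum enclosing circle.
r = √(32.5) ≈ 5.701.

5.701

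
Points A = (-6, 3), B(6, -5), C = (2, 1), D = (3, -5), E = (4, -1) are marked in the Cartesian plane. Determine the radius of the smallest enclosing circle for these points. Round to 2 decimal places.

A smallest enclosing disk is always determined by at most three of the input points on its boundary.
The farthest pair is A–B with squared distance 208. The circle on this segment as diameter has centre (0, -1) and r² = 208/4 = 52.
Check C: distance² to centre = 8 ≤ 52, so it lies inside.
All remaining points lie in this disk, and no smaller disk contains both endpoints, so this is the minimum enclosing circle.
r = √52 ≈ 7.21.

7.21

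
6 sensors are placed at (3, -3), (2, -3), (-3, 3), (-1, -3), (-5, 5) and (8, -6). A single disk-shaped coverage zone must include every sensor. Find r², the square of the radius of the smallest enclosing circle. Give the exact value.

By Welzl's lemma the MEC is supported by two points (diametrically opposite) or three points (on a circumcircle).
The farthest pair is (-5, 5)–(8, -6) with squared distance 290. The circle on this segment as diameter has centre (1.5, -0.5) and r² = 290/4 = 72.5.
Check (3, -3): distance² to centre = 8.5 ≤ 72.5, so it lies inside.
All remaining points lie in this disk, and no smaller disk contains both endpoints, so this is the minimum enclosing circle.

72.5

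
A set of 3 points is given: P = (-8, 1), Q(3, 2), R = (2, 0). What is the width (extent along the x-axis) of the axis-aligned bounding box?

max x = 3, min x = -8, so width = 11.

11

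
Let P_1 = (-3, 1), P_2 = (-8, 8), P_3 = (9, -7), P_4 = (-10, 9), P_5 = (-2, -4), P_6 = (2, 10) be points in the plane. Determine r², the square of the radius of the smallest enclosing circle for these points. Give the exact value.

154.25

By Welzl's lemma the MEC is supported by two points (diametrically opposite) or three points (on a circumcircle).
The farthest pair is P_3–P_4 with squared distance 617. The circle on this segment as diameter has centre (-0.5, 1) and r² = 617/4 = 154.25.
Check P_1: distance² to centre = 6.25 ≤ 154.25, so it lies inside.
All remaining points lie in this disk, and no smaller disk contains both endpoints, so this is the minimum enclosing circle.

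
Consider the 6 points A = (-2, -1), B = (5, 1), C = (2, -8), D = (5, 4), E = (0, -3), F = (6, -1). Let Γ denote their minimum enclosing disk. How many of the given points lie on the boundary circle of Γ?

2

The minimum enclosing circle of a finite set is fixed by two of the points (as a diameter) or three (as a circumcircle).
The farthest pair is C–D with squared distance 153. The circle on this segment as diameter has centre (3.5, -2) and r² = 153/4 = 38.25.
Check A: distance² to centre = 31.25 ≤ 38.25, so it lies inside.
All remaining points lie in this disk, and no smaller disk contains both endpoints, so this is the minimum enclosing circle.
The points at distance exactly r from the centre are C, D — 2 points.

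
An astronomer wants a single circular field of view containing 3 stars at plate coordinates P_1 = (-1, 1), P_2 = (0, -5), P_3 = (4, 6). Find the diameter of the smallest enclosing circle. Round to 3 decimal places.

11.705

Side lengths²: P_1P_2² = 37, P_1P_3² = 50, P_2P_3² = 137.
Since P_2P_3² = 137 ≥ 50 + 37 = 87, the angle opposite P_2P_3 is not acute, so the smallest enclosing circle has P_2P_3 as diameter.
Centre = midpoint of P_2P_3 = (2, 0.5), r² = 137/4 = 34.25.
Diameter = 2r = 2√(34.25) ≈ 11.705.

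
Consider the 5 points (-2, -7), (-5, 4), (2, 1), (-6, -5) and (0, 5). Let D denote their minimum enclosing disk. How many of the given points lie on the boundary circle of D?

By Welzl's lemma the MEC is supported by two points (diametrically opposite) or three points (on a circumcircle).
The minimum enclosing circle is determined by three boundary points: (-2, -7), (-6, -5), (0, 5).
Their circumcentre is (-19/13, -12/13) with r² = 6290/169.
The farthest remaining point (-5, 4) is at distance² 6212/169 ≤ 6290/169.
The points at distance exactly r from the centre are (-2, -7), (-6, -5), (0, 5) — 3 points.

3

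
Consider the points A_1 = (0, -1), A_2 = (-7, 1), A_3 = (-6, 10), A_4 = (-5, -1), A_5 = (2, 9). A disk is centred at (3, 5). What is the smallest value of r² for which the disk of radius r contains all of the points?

The required radius is the distance from (3, 5) to the farthest point.
Squared distances: 45, 116, 106, 100, 17.
Maximum is 116, attained at A_2.

116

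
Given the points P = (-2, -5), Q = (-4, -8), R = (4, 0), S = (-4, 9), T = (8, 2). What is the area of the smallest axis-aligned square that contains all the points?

The bounding box has width 12 and height 17.
An axis-aligned square enclosing the set must have side ≥ max(width, height).
So the minimum side is max(12, 17) = 17.
Area = 17² = 289.

289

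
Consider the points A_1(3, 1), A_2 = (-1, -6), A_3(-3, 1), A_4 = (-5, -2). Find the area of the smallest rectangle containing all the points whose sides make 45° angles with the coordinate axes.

In coordinates u = x + y, v = x − y the rectangle is axis-aligned; the map (x,y)→(u,v) scales areas by 2.
u-values: 4, -7, -2, -7; range = 4 − (-7) = 11.
v-values: 2, 5, -4, -3; range = 5 − (-4) = 9.
Area = (11 × 9) / 2 = 49.5.

49.5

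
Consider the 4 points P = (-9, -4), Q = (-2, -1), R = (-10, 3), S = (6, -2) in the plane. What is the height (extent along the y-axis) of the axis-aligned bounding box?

7

max y = 3, min y = -4, so height = 7.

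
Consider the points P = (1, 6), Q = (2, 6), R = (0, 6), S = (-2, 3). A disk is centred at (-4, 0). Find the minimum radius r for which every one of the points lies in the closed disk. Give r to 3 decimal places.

The required radius is the distance from (-4, 0) to the farthest point.
Squared distances: 61, 72, 52, 13.
Maximum is 72, attained at Q.
r = √72 ≈ 8.485.

8.485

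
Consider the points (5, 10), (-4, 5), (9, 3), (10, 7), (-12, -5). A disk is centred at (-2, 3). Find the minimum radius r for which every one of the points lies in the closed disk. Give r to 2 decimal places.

12.81

The required radius is the distance from (-2, 3) to the farthest point.
Squared distances: 98, 8, 121, 160, 164.
Maximum is 164, attained at (-12, -5).
r = √164 ≈ 12.81.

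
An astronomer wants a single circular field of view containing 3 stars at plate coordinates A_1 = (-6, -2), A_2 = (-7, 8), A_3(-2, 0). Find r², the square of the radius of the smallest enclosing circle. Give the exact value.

44945/1764

Side lengths²: A_1A_2² = 101, A_1A_3² = 20, A_2A_3² = 89.
Since A_1A_2² = 101 < 89 + 20 = 109, the triangle is acute, so the smallest enclosing circle is the circumcircle.
Circumcentre = (-253/42, 64/21), r² = 44945/1764.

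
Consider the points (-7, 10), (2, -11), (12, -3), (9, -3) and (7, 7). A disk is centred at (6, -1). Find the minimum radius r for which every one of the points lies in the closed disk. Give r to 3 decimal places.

17.029

The required radius is the distance from (6, -1) to the farthest point.
Squared distances: 290, 116, 40, 13, 65.
Maximum is 290, attained at (-7, 10).
r = √290 ≈ 17.029.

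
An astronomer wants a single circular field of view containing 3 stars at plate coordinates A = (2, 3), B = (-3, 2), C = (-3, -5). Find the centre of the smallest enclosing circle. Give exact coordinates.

(-0.5, -1)

Side lengths²: AB² = 26, AC² = 89, BC² = 49.
Since AC² = 89 ≥ 49 + 26 = 75, the angle opposite AC is not acute, so the smallest enclosing circle has AC as diameter.
Centre = midpoint of AC = (-0.5, -1), r² = 89/4 = 22.25.
Centre = (-0.5, -1).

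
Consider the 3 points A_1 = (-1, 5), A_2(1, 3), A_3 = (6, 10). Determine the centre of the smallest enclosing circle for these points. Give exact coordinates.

(35/12, 83/12)

Side lengths²: A_1A_2² = 8, A_1A_3² = 74, A_2A_3² = 74.
Since A_2A_3² = 74 < 74 + 8 = 82, the triangle is acute, so the smallest enclosing circle is the circumcircle.
Circumcentre = (35/12, 83/12), r² = 1369/72.
Centre = (35/12, 83/12).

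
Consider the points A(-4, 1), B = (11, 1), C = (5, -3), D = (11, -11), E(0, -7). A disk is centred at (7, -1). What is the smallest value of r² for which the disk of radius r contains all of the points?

The required radius is the distance from (7, -1) to the farthest point.
Squared distances: 125, 20, 8, 116, 85.
Maximum is 125, attained at A.

125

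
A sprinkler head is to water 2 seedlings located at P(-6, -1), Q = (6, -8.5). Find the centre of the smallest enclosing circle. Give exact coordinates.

The smallest circle enclosing two points has them as diameter endpoints.
Centre = midpoint = (0, -4.75); r² = |PQ|²/4 = 200.25/4 = 50.0625.
Centre = (0, -4.75).

(0, -4.75)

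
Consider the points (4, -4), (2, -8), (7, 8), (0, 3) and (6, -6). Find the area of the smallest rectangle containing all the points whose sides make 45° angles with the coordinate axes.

In coordinates u = x + y, v = x − y the rectangle is axis-aligned; the map (x,y)→(u,v) scales areas by 2.
u-values: 0, -6, 15, 3, 0; range = 15 − (-6) = 21.
v-values: 8, 10, -1, -3, 12; range = 12 − (-3) = 15.
Area = (21 × 15) / 2 = 157.5.

157.5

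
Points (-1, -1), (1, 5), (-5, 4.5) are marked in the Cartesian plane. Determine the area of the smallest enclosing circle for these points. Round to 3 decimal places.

42.997

Call the three points A, B, C in the order given.
Side lengths²: AB² = 40, AC² = 46.25, BC² = 36.25.
Since AC² = 46.25 < 40 + 36.25 = 76.25, the triangle is acute, so the smallest enclosing circle is the circumcircle.
Circumcentre = (-51/28, 73/28), r² = 5365/392.
Area = π·r² = π·5365/392 ≈ 42.997.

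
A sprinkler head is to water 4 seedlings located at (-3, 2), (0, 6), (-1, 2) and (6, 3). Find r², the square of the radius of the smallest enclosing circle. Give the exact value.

The farthest pair is (-3, 2)–(6, 3) with squared distance 82. The circle on this segment as diameter has centre (1.5, 2.5) and r² = 82/4 = 20.5.
Check (0, 6): distance² to centre = 14.5 ≤ 20.5, so it lies inside.
All remaining points lie in this disk, and no smaller disk contains both endpoints, so this is the minimum enclosing circle.

20.5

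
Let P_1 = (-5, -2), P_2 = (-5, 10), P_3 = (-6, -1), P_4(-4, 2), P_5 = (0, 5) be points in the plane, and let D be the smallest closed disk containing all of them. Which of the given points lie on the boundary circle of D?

P_1, P_2

By Welzl's lemma the MEC is supported by two points (diametrically opposite) or three points (on a circumcircle).
The farthest pair is P_1–P_2 with squared distance 144. The circle on this segment as diameter has centre (-5, 4) and r² = 144/4 = 36.
Check P_3: distance² to centre = 26 ≤ 36, so it lies inside.
All remaining points lie in this disk, and no smaller disk contains both endpoints, so this is the minimum enclosing circle.
The points at distance exactly r from the centre are P_1, P_2 — 2 points.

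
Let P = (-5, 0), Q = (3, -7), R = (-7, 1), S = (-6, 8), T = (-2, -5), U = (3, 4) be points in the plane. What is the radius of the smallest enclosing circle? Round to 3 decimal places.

By Welzl's lemma the MEC is supported by two points (diametrically opposite) or three points (on a circumcircle).
The farthest pair is Q–S with squared distance 306. The circle on this segment as diameter has centre (-1.5, 0.5) and r² = 306/4 = 76.5.
Check P: distance² to centre = 12.5 ≤ 76.5, so it lies inside.
All remaining points lie in this disk, and no smaller disk contains both endpoints, so this is the minimum enclosing circle.
r = √(76.5) ≈ 8.746.

8.746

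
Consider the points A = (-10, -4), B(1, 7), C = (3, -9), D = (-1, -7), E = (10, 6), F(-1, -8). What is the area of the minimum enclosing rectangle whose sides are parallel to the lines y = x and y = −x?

In coordinates u = x + y, v = x − y the rectangle is axis-aligned; the map (x,y)→(u,v) scales areas by 2.
u-values: -14, 8, -6, -8, 16, -9; range = 16 − (-14) = 30.
v-values: -6, -6, 12, 6, 4, 7; range = 12 − (-6) = 18.
Area = (30 × 18) / 2 = 270.

270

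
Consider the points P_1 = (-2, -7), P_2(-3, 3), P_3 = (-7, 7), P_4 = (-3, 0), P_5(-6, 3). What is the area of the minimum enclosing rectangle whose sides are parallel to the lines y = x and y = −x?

85.5

In coordinates u = x + y, v = x − y the rectangle is axis-aligned; the map (x,y)→(u,v) scales areas by 2.
u-values: -9, 0, 0, -3, -3; range = 0 − (-9) = 9.
v-values: 5, -6, -14, -3, -9; range = 5 − (-14) = 19.
Area = (9 × 19) / 2 = 85.5.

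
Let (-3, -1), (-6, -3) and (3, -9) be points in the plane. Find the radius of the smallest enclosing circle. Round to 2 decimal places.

Call the three points A, B, C in the order given.
Side lengths²: AB² = 13, AC² = 100, BC² = 117.
Since BC² = 117 ≥ 100 + 13 = 113, the angle opposite BC is not acute, so the smallest enclosing circle has BC as diameter.
Centre = midpoint of BC = (-1.5, -6), r² = 117/4 = 29.25.
r = √(29.25) ≈ 5.41.

5.41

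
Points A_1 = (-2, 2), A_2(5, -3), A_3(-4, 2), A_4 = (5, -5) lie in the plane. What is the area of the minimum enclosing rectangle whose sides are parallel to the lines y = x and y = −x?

In coordinates u = x + y, v = x − y the rectangle is axis-aligned; the map (x,y)→(u,v) scales areas by 2.
u-values: 0, 2, -2, 0; range = 2 − (-2) = 4.
v-values: -4, 8, -6, 10; range = 10 − (-6) = 16.
Area = (4 × 16) / 2 = 32.

32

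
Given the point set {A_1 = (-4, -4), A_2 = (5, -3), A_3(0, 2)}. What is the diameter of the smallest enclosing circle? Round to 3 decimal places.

Side lengths²: A_1A_2² = 82, A_1A_3² = 52, A_2A_3² = 50.
Since A_1A_2² = 82 < 52 + 50 = 102, the triangle is acute, so the smallest enclosing circle is the circumcircle.
Circumcentre = (0.4, -2.6), r² = 21.32.
Diameter = 2r = 2√(21.32) ≈ 9.235.

9.235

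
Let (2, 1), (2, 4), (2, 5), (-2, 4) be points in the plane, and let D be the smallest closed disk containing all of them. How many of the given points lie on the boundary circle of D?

3

The minimum enclosing circle of a finite set is fixed by two of the points (as a diameter) or three (as a circumcircle).
The minimum enclosing circle is determined by three boundary points: (2, 1), (2, 5), (-2, 4).
Their circumcentre is (0.375, 3) with r² = 6.640625.
The farthest remaining point (2, 4) is at distance² 3.640625 ≤ 6.640625.
The points at distance exactly r from the centre are (2, 1), (2, 5), (-2, 4) — 3 points.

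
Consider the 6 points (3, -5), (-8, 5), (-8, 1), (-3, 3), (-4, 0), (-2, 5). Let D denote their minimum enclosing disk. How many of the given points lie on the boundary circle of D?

2

A smallest enclosing disk is always determined by at most three of the input points on its boundary.
The farthest pair is (3, -5)–(-8, 5) with squared distance 221. The circle on this segment as diameter has centre (-2.5, 0) and r² = 221/4 = 55.25.
Check (-8, 1): distance² to centre = 31.25 ≤ 55.25, so it lies inside.
All remaining points lie in this disk, and no smaller disk contains both endpoints, so this is the minimum enclosing circle.
The points at distance exactly r from the centre are (3, -5), (-8, 5) — 2 points.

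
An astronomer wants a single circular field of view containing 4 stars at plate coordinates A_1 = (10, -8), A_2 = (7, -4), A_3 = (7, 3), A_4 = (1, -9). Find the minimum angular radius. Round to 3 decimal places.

6.790

By Welzl's lemma the MEC is supported by two points (diametrically opposite) or three points (on a circumcircle).
The minimum enclosing circle is determined by three boundary points: A_1, A_3, A_4.
Their circumcentre is (84/17, -59/17) with r² = 13325/289.
The farthest remaining point A_2 is at distance² 1306/289 ≤ 13325/289.
r = √(13325/289) ≈ 6.790.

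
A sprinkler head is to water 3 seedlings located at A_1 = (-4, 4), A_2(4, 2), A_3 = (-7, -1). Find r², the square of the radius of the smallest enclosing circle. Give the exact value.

32.5

Side lengths²: A_1A_2² = 68, A_1A_3² = 34, A_2A_3² = 130.
Since A_2A_3² = 130 ≥ 68 + 34 = 102, the angle opposite A_2A_3 is not acute, so the smallest enclosing circle has A_2A_3 as diameter.
Centre = midpoint of A_2A_3 = (-1.5, 0.5), r² = 130/4 = 32.5.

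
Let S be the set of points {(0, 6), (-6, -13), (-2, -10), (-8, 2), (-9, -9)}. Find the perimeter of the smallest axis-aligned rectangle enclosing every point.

Width = max x − min x = 0 − (-9) = 9.
Height = max y − min y = 6 − (-13) = 19.
Perimeter = 2(9 + 19) = 56.

56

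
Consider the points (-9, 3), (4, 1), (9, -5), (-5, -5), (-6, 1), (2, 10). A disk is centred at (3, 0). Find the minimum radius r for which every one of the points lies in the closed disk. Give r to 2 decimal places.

12.37

The required radius is the distance from (3, 0) to the farthest point.
Squared distances: 153, 2, 61, 89, 82, 101.
Maximum is 153, attained at (-9, 3).
r = √153 ≈ 12.37.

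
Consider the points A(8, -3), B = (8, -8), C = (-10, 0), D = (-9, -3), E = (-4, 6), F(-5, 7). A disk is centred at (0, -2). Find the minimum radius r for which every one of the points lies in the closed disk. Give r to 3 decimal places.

10.296

The required radius is the distance from (0, -2) to the farthest point.
Squared distances: 65, 100, 104, 82, 80, 106.
Maximum is 106, attained at F.
r = √106 ≈ 10.296.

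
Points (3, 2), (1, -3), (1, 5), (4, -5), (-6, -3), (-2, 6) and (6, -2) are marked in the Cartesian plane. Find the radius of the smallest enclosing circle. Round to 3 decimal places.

6.451

The minimum enclosing circle is determined by three boundary points: (-6, -3), (-2, 6), (6, -2).
Their circumcentre is (-5/26, -5/26) with r² = 14065/338.
The farthest remaining point (4, -5) is at distance² 13753/338 ≤ 14065/338.
r = √(14065/338) ≈ 6.451.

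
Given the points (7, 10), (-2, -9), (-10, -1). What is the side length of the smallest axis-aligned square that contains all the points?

The bounding box has width 17 and height 19.
An axis-aligned square enclosing the set must have side ≥ max(width, height).
So the minimum side is max(17, 19) = 19.

19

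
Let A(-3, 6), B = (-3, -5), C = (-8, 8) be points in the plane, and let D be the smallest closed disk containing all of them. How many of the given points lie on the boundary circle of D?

Side lengths²: AB² = 121, AC² = 29, BC² = 194.
Since BC² = 194 ≥ 121 + 29 = 150, the angle opposite BC is not acute, so the smallest enclosing circle has BC as diameter.
Centre = midpoint of BC = (-5.5, 1.5), r² = 194/4 = 48.5.
The points at distance exactly r from the centre are B, C — 2 points.

2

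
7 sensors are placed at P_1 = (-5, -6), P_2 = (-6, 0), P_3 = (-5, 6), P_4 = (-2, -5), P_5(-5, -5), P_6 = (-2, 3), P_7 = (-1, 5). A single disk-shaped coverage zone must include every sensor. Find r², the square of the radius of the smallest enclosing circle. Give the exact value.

36.390625

A smallest enclosing disk is always determined by at most three of the input points on its boundary.
The minimum enclosing circle is determined by three boundary points: P_1, P_3, P_7.
Their circumcentre is (-4.375, 0) with r² = 36.390625.
The farthest remaining point P_4 is at distance² 30.640625 ≤ 36.390625.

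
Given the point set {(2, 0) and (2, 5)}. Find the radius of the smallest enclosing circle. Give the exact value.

2.5

The smallest circle enclosing two points has them as diameter endpoints.
Centre = midpoint = (2, 2.5); r² = |(2, 0)−(2, 5)|²/4 = 25/4 = 6.25.
r = √(6.25) = 2.5.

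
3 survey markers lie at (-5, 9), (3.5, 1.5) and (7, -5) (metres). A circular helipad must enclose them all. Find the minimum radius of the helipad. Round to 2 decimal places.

Call the three points A, B, C in the order given.
Side lengths²: AB² = 128.5, AC² = 340, BC² = 54.5.
Since AC² = 340 ≥ 128.5 + 54.5 = 183, the angle opposite AC is not acute, so the smallest enclosing circle has AC as diameter.
Centre = midpoint of AC = (1, 2), r² = 340/4 = 85.
r = √85 ≈ 9.22.

9.22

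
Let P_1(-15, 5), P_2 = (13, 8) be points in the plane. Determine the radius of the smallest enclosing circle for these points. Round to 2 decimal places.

14.08

The smallest circle enclosing two points has them as diameter endpoints.
Centre = midpoint = (-1, 6.5); r² = |P_1P_2|²/4 = 793/4 = 198.25.
r = √(198.25) ≈ 14.08.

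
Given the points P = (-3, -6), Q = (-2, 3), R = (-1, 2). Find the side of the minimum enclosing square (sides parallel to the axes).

9

The bounding box has width 2 and height 9.
An axis-aligned square enclosing the set must have side ≥ max(width, height).
So the minimum side is max(2, 9) = 9.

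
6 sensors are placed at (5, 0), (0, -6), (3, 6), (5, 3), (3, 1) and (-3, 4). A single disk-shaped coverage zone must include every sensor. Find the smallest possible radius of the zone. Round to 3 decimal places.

6.185

The minimum enclosing circle of a finite set is fixed by two of the points (as a diameter) or three (as a circumcircle).
The farthest pair is (0, -6)–(3, 6) with squared distance 153. The circle on this segment as diameter has centre (1.5, 0) and r² = 153/4 = 38.25.
Check (5, 0): distance² to centre = 12.25 ≤ 38.25, so it lies inside.
All remaining points lie in this disk, and no smaller disk contains both endpoints, so this is the minimum enclosing circle.
r = √(38.25) ≈ 6.185.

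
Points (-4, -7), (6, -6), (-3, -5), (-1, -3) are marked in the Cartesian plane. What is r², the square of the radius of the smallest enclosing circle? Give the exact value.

25.25

A smallest enclosing disk is always determined by at most three of the input points on its boundary.
The farthest pair is (-4, -7)–(6, -6) with squared distance 101. The circle on this segment as diameter has centre (1, -6.5) and r² = 101/4 = 25.25.
Check (-3, -5): distance² to centre = 18.25 ≤ 25.25, so it lies inside.
All remaining points lie in this disk, and no smaller disk contains both endpoints, so this is the minimum enclosing circle.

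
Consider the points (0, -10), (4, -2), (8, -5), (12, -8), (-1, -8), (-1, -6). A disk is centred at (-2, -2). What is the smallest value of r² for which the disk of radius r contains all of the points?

The required radius is the distance from (-2, -2) to the farthest point.
Squared distances: 68, 36, 109, 232, 37, 17.
Maximum is 232, attained at (12, -8).

232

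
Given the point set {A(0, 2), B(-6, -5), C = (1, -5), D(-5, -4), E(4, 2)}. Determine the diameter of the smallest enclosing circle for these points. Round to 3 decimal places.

The farthest pair is B–E with squared distance 149. The circle on this segment as diameter has centre (-1, -1.5) and r² = 149/4 = 37.25.
Check A: distance² to centre = 13.25 ≤ 37.25, so it lies inside.
All remaining points lie in this disk, and no smaller disk contains both endpoints, so this is the minimum enclosing circle.
Diameter = 2r = 2√(37.25) ≈ 12.207.

12.207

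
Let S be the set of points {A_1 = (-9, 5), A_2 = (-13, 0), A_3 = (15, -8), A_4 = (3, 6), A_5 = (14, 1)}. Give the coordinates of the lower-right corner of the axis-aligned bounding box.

x-range [-13, 15], y-range [-8, 6].
The lower-right corner is (15, -8).

(15, -8)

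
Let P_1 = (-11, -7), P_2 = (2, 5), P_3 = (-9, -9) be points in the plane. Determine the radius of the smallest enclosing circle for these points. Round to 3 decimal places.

8.909

Side lengths²: P_1P_2² = 313, P_1P_3² = 8, P_2P_3² = 317.
Since P_2P_3² = 317 < 313 + 8 = 321, the triangle is acute, so the smallest enclosing circle is the circumcircle.
Circumcentre = (-3.78, -1.78), r² = 79.3768.
r = √(79.3768) ≈ 8.909.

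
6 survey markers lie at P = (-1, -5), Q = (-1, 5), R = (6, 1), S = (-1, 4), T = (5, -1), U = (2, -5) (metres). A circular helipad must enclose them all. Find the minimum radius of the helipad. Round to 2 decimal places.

5.31

A smallest enclosing disk is always determined by at most three of the input points on its boundary.
The minimum enclosing circle is determined by three boundary points: P, Q, R.
Their circumcentre is (11/14, 0) with r² = 5525/196.
The farthest remaining point U is at distance² 5189/196 ≤ 5525/196.
r = √(5525/196) ≈ 5.31.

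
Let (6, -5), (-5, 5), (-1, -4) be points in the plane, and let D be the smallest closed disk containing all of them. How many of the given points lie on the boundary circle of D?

Call the three points A, B, C in the order given.
Side lengths²: AB² = 221, AC² = 50, BC² = 97.
Since AB² = 221 ≥ 97 + 50 = 147, the angle opposite AB is not acute, so the smallest enclosing circle has AB as diameter.
Centre = midpoint of AB = (0.5, 0), r² = 221/4 = 55.25.
The points at distance exactly r from the centre are (6, -5), (-5, 5) — 2 points.

2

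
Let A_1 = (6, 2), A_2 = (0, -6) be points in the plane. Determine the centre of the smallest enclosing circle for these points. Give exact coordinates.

The smallest circle enclosing two points has them as diameter endpoints.
Centre = midpoint = (3, -2); r² = |A_1A_2|²/4 = 100/4 = 25.
Centre = (3, -2).

(3, -2)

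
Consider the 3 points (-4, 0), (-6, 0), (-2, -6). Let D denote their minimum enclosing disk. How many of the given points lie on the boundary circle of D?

Call the three points A, B, C in the order given.
Side lengths²: AB² = 4, AC² = 40, BC² = 52.
Since BC² = 52 ≥ 40 + 4 = 44, the angle opposite BC is not acute, so the smallest enclosing circle has BC as diameter.
Centre = midpoint of BC = (-4, -3), r² = 52/4 = 13.
The points at distance exactly r from the centre are (-6, 0), (-2, -6) — 2 points.

2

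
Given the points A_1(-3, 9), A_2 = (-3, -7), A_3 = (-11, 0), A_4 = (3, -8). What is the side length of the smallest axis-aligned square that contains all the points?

17

The bounding box has width 14 and height 17.
An axis-aligned square enclosing the set must have side ≥ max(width, height).
So the minimum side is max(14, 17) = 17.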